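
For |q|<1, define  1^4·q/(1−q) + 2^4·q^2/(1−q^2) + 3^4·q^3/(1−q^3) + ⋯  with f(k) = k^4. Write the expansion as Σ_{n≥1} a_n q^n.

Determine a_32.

a_32 = 1118481

[q^32] f(1)=1,f(2)=16,f(4)=256,f(8)=4096,f(16)=65536,f(32)=1048576 ⇒ 1118481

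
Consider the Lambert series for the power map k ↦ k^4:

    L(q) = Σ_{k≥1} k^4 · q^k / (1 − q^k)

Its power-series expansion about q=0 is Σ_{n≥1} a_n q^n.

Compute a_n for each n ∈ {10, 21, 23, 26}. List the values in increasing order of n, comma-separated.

10642, 196964, 279842, 485554

n=10: 10·1 5·2 2·5 1·10  f→[10000+625+16+1]=10642
d|21:{1,3,7,21}  Σf=1+81+2401+194481=196964
q^23  k|23↦f(k): 1:1 23:279841  a_23=279842
n=26: 1·26 2·13 13·2 26·1  f→[1+16+28561+456976]=485554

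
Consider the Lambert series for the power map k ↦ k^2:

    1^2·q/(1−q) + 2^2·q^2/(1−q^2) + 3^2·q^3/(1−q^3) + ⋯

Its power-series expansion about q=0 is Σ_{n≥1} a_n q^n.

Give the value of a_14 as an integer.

[q^14] f(1)=1,f(2)=4,f(7)=49,f(14)=196 ⇒ 250

a_14 = 250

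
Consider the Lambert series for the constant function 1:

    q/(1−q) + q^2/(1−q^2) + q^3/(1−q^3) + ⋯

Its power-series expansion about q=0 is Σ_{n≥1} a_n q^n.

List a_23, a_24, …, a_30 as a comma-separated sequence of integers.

2, 8, 3, 4, 4, 6, 2, 8

[q^23] f(1)=1,f(23)=1 ⇒ 2
n=24: 24·1 12·2 8·3 6·4 4·6 3·8 2·12 1·24  f→[1+1+1+1+1+1+1+1]=8
d|25:{1,5,25}  Σf=1+1+1=3
[q^26] f(1)=1,f(2)=1,f(13)=1,f(26)=1 ⇒ 4
n=27: 27·1 9·3 3·9 1·27  f→[1+1+1+1]=4
[q^28] f(1)=1,f(2)=1,f(4)=1,f(7)=1,f(14)=1,f(28)=1 ⇒ 6
[q^29] f(29)=1,f(1)=1 ⇒ 2
n=30: 30·1 15·2 10·3 6·5 5·6 3·10 2·15 1·30  f→[1+1+1+1+1+1+1+1]=8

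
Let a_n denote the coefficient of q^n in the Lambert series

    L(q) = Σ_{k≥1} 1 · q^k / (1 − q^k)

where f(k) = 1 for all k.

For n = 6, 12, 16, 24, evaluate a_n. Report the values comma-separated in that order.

q^6  k|6↦f(k): 6:1 3:1 2:1 1:1  a_6=4
n=12: 1·12 2·6 3·4 4·3 6·2 12·1  f→[1+1+1+1+1+1]=6
d|16:{1,2,4,8,16}  Σf=1+1+1+1+1=5
n=24: 24·1 12·2 8·3 6·4 4·6 3·8 2·12 1·24  f→[1+1+1+1+1+1+1+1]=8

4, 6, 5, 8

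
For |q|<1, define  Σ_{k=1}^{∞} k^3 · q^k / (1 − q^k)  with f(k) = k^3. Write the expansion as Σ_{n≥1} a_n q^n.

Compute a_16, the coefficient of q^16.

a_16 = 4681

q^16  k|16↦f(k): 16:4096 8:512 4:64 2:8 1:1  a_16=4681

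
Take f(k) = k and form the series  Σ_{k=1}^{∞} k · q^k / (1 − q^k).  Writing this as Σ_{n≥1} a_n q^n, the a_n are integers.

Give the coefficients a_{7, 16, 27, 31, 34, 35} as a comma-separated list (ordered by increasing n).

q^7  k|7↦f(k): 7:7 1:1  a_7=8
d|16:{1,2,4,8,16}  Σf=1+2+4+8+16=31
[q^27] f(1)=1,f(3)=3,f(9)=9,f(27)=27 ⇒ 40
[q^31] f(31)=31,f(1)=1 ⇒ 32
d|34:{1,2,17,34}  Σf=1+2+17+34=54
n=35: 1·35 5·7 7·5 35·1  f→[1+5+7+35]=48

8, 31, 40, 32, 54, 48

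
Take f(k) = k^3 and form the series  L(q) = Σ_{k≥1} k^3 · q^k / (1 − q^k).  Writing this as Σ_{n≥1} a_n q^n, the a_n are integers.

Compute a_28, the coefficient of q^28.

a_28 = 25112

[q^28] f(1)=1,f(2)=8,f(4)=64,f(7)=343,f(14)=2744,f(28)=21952 ⇒ 25112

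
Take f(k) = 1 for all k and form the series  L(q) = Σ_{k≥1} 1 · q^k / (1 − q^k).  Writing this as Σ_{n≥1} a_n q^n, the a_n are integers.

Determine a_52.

d|52:{1,2,4,13,26,52}  Σf=1+1+1+1+1+1=6

a_52 = 6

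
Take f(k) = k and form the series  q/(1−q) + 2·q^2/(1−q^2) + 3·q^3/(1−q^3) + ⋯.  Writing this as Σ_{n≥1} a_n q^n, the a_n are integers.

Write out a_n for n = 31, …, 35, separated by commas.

32, 63, 48, 54, 48

q^31  k|31↦f(k): 31:31 1:1  a_31=32
q^32  k|32↦f(k): 32:32 16:16 8:8 4:4 2:2 1:1  a_32=63
n=33: 33·1 11·3 3·11 1·33  f→[33+11+3+1]=48
q^34  k|34↦f(k): 34:34 17:17 2:2 1:1  a_34=54
q^35  k|35↦f(k): 35:35 7:7 5:5 1:1  a_35=48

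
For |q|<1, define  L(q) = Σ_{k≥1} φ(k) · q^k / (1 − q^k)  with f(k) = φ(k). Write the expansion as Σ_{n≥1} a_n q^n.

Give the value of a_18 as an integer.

[q^18] φ(18)=6,φ(9)=6,φ(6)=2,φ(3)=2,φ(2)=1,φ(1)=1 ⇒ 18

a_18 = 18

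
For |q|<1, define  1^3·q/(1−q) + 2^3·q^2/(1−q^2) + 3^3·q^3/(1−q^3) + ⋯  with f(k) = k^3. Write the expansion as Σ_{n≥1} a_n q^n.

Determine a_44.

n=44: 1·44 2·22 4·11 11·4 22·2 44·1  f→[1+8+64+1331+10648+85184]=97236

a_44 = 97236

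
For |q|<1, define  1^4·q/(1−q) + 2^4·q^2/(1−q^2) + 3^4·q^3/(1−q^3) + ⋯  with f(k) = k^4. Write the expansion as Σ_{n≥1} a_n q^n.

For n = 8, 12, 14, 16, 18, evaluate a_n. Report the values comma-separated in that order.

4369, 22386, 40834, 69905, 112931

n=8: 1·8 2·4 4·2 8·1  f→[1+16+256+4096]=4369
q^12  k|12↦f(k): 1:1 2:16 3:81 4:256 6:1296 12:20736  a_12=22386
n=14: 14·1 7·2 2·7 1·14  f→[38416+2401+16+1]=40834
n=16: 16·1 8·2 4·4 2·8 1·16  f→[65536+4096+256+16+1]=69905
[q^18] f(1)=1,f(2)=16,f(3)=81,f(6)=1296,f(9)=6561,f(18)=104976 ⇒ 112931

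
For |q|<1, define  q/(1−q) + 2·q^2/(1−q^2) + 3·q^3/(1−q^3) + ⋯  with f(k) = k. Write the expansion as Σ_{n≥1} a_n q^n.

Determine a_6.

n=6: 1·6 2·3 3·2 6·1  f→[1+2+3+6]=12

a_6 = 12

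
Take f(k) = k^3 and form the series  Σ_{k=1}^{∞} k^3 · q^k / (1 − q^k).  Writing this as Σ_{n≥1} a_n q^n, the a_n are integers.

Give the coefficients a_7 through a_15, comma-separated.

n=7: 1·7 7·1  f→[1+343]=344
n=8: 1·8 2·4 4·2 8·1  f→[1+8+64+512]=585
n=9: 1·9 3·3 9·1  f→[1+27+729]=757
[q^10] f(10)=1000,f(5)=125,f(2)=8,f(1)=1 ⇒ 1134
q^11  k|11↦f(k): 11:1331 1:1  a_11=1332
q^12  k|12↦f(k): 12:1728 6:216 4:64 3:27 2:8 1:1  a_12=2044
n=13: 13·1 1·13  f→[2197+1]=2198
[q^14] f(14)=2744,f(7)=343,f(2)=8,f(1)=1 ⇒ 3096
[q^15] f(15)=3375,f(5)=125,f(3)=27,f(1)=1 ⇒ 3528

344, 585, 757, 1134, 1332, 2044, 2198, 3096, 3528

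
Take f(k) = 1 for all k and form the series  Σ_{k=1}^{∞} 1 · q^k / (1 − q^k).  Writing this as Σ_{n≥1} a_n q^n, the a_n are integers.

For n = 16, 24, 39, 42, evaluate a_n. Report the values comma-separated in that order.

5, 8, 4, 8

q^16  k|16↦f(k): 1:1 2:1 4:1 8:1 16:1  a_16=5
q^24  k|24↦f(k): 24:1 12:1 8:1 6:1 4:1 3:1 2:1 1:1  a_24=8
[q^39] f(39)=1,f(13)=1,f(3)=1,f(1)=1 ⇒ 4
d|42:{42,21,14,7,6,3,2,1}  Σf=1+1+1+1+1+1+1+1=8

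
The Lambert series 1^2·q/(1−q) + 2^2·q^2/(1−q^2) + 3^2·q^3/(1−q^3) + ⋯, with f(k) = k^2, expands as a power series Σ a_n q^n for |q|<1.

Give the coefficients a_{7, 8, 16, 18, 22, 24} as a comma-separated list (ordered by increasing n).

50, 85, 341, 455, 610, 850

q^7  k|7↦f(k): 1:1 7:49  a_7=50
[q^8] f(1)=1,f(2)=4,f(4)=16,f(8)=64 ⇒ 85
d|16:{16,8,4,2,1}  Σf=256+64+16+4+1=341
d|18:{1,2,3,6,9,18}  Σf=1+4+9+36+81+324=455
n=22: 1·22 2·11 11·2 22·1  f→[1+4+121+484]=610
q^24  k|24↦f(k): 1:1 2:4 3:9 4:16 6:36 8:64 12:144 24:576  a_24=850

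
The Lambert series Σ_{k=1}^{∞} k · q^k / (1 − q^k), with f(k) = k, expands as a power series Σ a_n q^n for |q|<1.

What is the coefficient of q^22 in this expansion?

a_22 = 36

d|22:{22,11,2,1}  Σf=22+11+2+1=36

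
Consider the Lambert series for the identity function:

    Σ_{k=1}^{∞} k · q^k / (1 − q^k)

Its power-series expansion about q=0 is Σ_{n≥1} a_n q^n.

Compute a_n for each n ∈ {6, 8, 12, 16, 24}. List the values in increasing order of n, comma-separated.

q^6  k|6↦f(k): 6:6 3:3 2:2 1:1  a_6=12
n=8: 8·1 4·2 2·4 1·8  f→[8+4+2+1]=15
[q^12] f(12)=12,f(6)=6,f(4)=4,f(3)=3,f(2)=2,f(1)=1 ⇒ 28
d|16:{1,2,4,8,16}  Σf=1+2+4+8+16=31
n=24: 24·1 12·2 8·3 6·4 4·6 3·8 2·12 1·24  f→[24+12+8+6+4+3+2+1]=60

12, 15, 28, 31, 60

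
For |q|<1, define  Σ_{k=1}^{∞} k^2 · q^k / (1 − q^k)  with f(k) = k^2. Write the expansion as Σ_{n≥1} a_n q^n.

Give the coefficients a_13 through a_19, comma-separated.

170, 250, 260, 341, 290, 455, 362

n=13: 1·13 13·1  f→[1+169]=170
d|14:{1,2,7,14}  Σf=1+4+49+196=250
[q^15] f(1)=1,f(3)=9,f(5)=25,f(15)=225 ⇒ 260
n=16: 16·1 8·2 4·4 2·8 1·16  f→[256+64+16+4+1]=341
n=17: 1·17 17·1  f→[1+289]=290
n=18: 1·18 2·9 3·6 6·3 9·2 18·1  f→[1+4+9+36+81+324]=455
n=19: 1·19 19·1  f→[1+361]=362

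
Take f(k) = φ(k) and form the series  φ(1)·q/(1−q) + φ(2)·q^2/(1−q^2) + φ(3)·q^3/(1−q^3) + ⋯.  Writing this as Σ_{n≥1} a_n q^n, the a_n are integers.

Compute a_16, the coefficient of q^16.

q^16  k|16↦φ(k): 1:1 2:1 4:2 8:4 16:8  a_16=16

a_16 = 16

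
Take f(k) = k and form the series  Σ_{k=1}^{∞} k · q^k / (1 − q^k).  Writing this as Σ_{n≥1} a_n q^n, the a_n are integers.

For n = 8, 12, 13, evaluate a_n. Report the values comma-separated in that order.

n=8: 8·1 4·2 2·4 1·8  f→[8+4+2+1]=15
n=12: 12·1 6·2 4·3 3·4 2·6 1·12  f→[12+6+4+3+2+1]=28
d|13:{1,13}  Σf=1+13=14

15, 28, 14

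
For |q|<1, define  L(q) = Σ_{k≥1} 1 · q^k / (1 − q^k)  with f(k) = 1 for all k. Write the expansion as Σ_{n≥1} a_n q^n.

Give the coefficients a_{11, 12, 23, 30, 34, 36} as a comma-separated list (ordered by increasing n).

q^11  k|11↦f(k): 11:1 1:1  a_11=2
[q^12] f(1)=1,f(2)=1,f(3)=1,f(4)=1,f(6)=1,f(12)=1 ⇒ 6
d|23:{1,23}  Σf=1+1=2
[q^30] f(30)=1,f(15)=1,f(10)=1,f(6)=1,f(5)=1,f(3)=1,f(2)=1,f(1)=1 ⇒ 8
n=34: 34·1 17·2 2·17 1·34  f→[1+1+1+1]=4
q^36  k|36↦f(k): 1:1 2:1 3:1 4:1 6:1 9:1 12:1 18:1 36:1  a_36=9

2, 6, 2, 8, 4, 9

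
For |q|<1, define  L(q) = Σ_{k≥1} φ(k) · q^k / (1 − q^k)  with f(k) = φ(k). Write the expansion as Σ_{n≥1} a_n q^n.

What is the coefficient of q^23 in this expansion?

[q^23] φ(1)=1,φ(23)=22 ⇒ 23

a_23 = 23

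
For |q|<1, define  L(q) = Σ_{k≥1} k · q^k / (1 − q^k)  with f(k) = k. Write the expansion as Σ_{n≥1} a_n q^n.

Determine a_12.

[q^12] f(1)=1,f(2)=2,f(3)=3,f(4)=4,f(6)=6,f(12)=12 ⇒ 28

a_12 = 28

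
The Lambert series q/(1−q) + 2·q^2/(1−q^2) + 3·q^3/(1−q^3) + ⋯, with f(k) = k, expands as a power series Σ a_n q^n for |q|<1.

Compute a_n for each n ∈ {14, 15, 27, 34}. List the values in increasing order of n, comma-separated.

d|14:{14,7,2,1}  Σf=14+7+2+1=24
[q^15] f(1)=1,f(3)=3,f(5)=5,f(15)=15 ⇒ 24
[q^27] f(1)=1,f(3)=3,f(9)=9,f(27)=27 ⇒ 40
[q^34] f(34)=34,f(17)=17,f(2)=2,f(1)=1 ⇒ 54

24, 24, 40, 54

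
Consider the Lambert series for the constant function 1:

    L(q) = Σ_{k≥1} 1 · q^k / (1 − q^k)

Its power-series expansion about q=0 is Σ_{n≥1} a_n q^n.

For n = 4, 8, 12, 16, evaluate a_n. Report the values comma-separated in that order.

[q^4] f(4)=1,f(2)=1,f(1)=1 ⇒ 3
q^8  k|8↦f(k): 1:1 2:1 4:1 8:1  a_8=4
n=12: 12·1 6·2 4·3 3·4 2·6 1·12  f→[1+1+1+1+1+1]=6
d|16:{16,8,4,2,1}  Σf=1+1+1+1+1=5

3, 4, 6, 5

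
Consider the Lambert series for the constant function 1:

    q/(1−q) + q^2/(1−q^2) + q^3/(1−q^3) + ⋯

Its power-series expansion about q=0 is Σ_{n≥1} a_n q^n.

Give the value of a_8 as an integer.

[q^8] f(1)=1,f(2)=1,f(4)=1,f(8)=1 ⇒ 4

a_8 = 4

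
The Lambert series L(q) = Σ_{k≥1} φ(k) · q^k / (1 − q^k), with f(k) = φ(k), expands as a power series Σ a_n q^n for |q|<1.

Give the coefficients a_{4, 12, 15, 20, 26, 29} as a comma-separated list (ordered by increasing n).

[q^4] φ(1)=1,φ(2)=1,φ(4)=2 ⇒ 4
d|12:{12,6,4,3,2,1}  Σφ=4+2+2+2+1+1=12
[q^15] φ(1)=1,φ(3)=2,φ(5)=4,φ(15)=8 ⇒ 15
q^20  k|20↦φ(k): 1:1 2:1 4:2 5:4 10:4 20:8  a_20=20
n=26: 26·1 13·2 2·13 1·26  φ→[12+12+1+1]=26
n=29: 1·29 29·1  φ→[1+28]=29

4, 12, 15, 20, 26, 29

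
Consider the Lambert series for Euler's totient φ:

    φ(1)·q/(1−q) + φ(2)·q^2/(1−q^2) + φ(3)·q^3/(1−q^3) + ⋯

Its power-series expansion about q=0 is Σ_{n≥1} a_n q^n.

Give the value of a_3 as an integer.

d|3:{1,3}  Σφ=1+2=3

a_3 = 3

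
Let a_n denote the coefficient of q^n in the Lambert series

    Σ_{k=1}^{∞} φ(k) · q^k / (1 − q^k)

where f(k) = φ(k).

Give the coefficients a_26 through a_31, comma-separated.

q^26  k|26↦φ(k): 26:12 13:12 2:1 1:1  a_26=26
d|27:{27,9,3,1}  Σφ=18+6+2+1=27
d|28:{28,14,7,4,2,1}  Σφ=12+6+6+2+1+1=28
n=29: 1·29 29·1  φ→[1+28]=29
d|30:{1,2,3,5,6,10,15,30}  Σφ=1+1+2+4+2+4+8+8=30
q^31  k|31↦φ(k): 1:1 31:30  a_31=31

26, 27, 28, 29, 30, 31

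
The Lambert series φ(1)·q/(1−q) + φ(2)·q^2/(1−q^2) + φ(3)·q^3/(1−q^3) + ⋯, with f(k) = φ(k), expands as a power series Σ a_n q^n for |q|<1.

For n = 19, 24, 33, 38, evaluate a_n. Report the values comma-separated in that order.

[q^19] φ(1)=1,φ(19)=18 ⇒ 19
d|24:{1,2,3,4,6,8,12,24}  Σφ=1+1+2+2+2+4+4+8=24
[q^33] φ(1)=1,φ(3)=2,φ(11)=10,φ(33)=20 ⇒ 33
[q^38] φ(1)=1,φ(2)=1,φ(19)=18,φ(38)=18 ⇒ 38

19, 24, 33, 38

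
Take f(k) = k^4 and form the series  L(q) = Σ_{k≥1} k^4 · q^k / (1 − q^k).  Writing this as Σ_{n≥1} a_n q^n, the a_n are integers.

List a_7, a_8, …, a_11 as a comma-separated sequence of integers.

q^7  k|7↦f(k): 1:1 7:2401  a_7=2402
[q^8] f(8)=4096,f(4)=256,f(2)=16,f(1)=1 ⇒ 4369
q^9  k|9↦f(k): 1:1 3:81 9:6561  a_9=6643
q^10  k|10↦f(k): 10:10000 5:625 2:16 1:1  a_10=10642
d|11:{1,11}  Σf=1+14641=14642

2402, 4369, 6643, 10642, 14642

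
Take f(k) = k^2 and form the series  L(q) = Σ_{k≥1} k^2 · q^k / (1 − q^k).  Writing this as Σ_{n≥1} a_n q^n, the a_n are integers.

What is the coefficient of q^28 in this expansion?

a_28 = 1050

[q^28] f(28)=784,f(14)=196,f(7)=49,f(4)=16,f(2)=4,f(1)=1 ⇒ 1050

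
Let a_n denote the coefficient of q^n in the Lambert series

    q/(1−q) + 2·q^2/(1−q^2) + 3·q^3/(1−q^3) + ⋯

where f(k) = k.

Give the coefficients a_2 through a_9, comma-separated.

d|2:{2,1}  Σf=2+1=3
d|3:{1,3}  Σf=1+3=4
n=4: 4·1 2·2 1·4  f→[4+2+1]=7
[q^5] f(1)=1,f(5)=5 ⇒ 6
d|6:{6,3,2,1}  Σf=6+3+2+1=12
n=7: 7·1 1·7  f→[7+1]=8
n=8: 1·8 2·4 4·2 8·1  f→[1+2+4+8]=15
q^9  k|9↦f(k): 1:1 3:3 9:9  a_9=13

3, 4, 7, 6, 12, 8, 15, 13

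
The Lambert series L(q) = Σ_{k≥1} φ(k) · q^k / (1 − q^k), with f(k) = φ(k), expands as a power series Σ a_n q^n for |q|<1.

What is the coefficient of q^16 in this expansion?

[q^16] φ(16)=8,φ(8)=4,φ(4)=2,φ(2)=1,φ(1)=1 ⇒ 16

a_16 = 16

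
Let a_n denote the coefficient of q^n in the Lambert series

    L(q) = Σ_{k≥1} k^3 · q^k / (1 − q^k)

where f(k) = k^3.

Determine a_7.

a_7 = 344

n=7: 7·1 1·7  f→[343+1]=344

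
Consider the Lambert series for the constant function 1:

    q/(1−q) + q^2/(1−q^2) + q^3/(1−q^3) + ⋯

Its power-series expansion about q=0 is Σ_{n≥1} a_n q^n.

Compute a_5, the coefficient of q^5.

a_5 = 2

q^5  k|5↦f(k): 1:1 5:1  a_5=2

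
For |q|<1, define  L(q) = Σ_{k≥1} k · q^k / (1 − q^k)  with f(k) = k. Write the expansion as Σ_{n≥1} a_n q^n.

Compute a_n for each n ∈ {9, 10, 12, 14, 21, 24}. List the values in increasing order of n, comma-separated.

q^9  k|9↦f(k): 1:1 3:3 9:9  a_9=13
q^10  k|10↦f(k): 1:1 2:2 5:5 10:10  a_10=18
d|12:{1,2,3,4,6,12}  Σf=1+2+3+4+6+12=28
d|14:{14,7,2,1}  Σf=14+7+2+1=24
q^21  k|21↦f(k): 21:21 7:7 3:3 1:1  a_21=32
n=24: 1·24 2·12 3·8 4·6 6·4 8·3 12·2 24·1  f→[1+2+3+4+6+8+12+24]=60

13, 18, 28, 24, 32, 60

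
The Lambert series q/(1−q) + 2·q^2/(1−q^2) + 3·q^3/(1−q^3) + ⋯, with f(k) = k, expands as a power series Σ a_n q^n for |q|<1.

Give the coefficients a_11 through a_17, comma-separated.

q^11  k|11↦f(k): 1:1 11:11  a_11=12
[q^12] f(1)=1,f(2)=2,f(3)=3,f(4)=4,f(6)=6,f(12)=12 ⇒ 28
q^13  k|13↦f(k): 1:1 13:13  a_13=14
d|14:{1,2,7,14}  Σf=1+2+7+14=24
q^15  k|15↦f(k): 1:1 3:3 5:5 15:15  a_15=24
n=16: 1·16 2·8 4·4 8·2 16·1  f→[1+2+4+8+16]=31
n=17: 1·17 17·1  f→[1+17]=18

12, 28, 14, 24, 24, 31, 18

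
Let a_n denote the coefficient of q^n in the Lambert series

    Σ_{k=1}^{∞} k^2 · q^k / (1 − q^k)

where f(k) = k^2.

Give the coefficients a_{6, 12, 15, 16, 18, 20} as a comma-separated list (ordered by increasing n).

50, 210, 260, 341, 455, 546

d|6:{6,3,2,1}  Σf=36+9+4+1=50
[q^12] f(12)=144,f(6)=36,f(4)=16,f(3)=9,f(2)=4,f(1)=1 ⇒ 210
n=15: 15·1 5·3 3·5 1·15  f→[225+25+9+1]=260
q^16  k|16↦f(k): 1:1 2:4 4:16 8:64 16:256  a_16=341
q^18  k|18↦f(k): 18:324 9:81 6:36 3:9 2:4 1:1  a_18=455
[q^20] f(1)=1,f(2)=4,f(4)=16,f(5)=25,f(10)=100,f(20)=400 ⇒ 546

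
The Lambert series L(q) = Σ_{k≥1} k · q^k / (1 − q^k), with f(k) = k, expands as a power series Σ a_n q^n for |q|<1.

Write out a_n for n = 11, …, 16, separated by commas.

12, 28, 14, 24, 24, 31

q^11  k|11↦f(k): 11:11 1:1  a_11=12
q^12  k|12↦f(k): 1:1 2:2 3:3 4:4 6:6 12:12  a_12=28
d|13:{1,13}  Σf=1+13=14
q^14  k|14↦f(k): 14:14 7:7 2:2 1:1  a_14=24
q^15  k|15↦f(k): 15:15 5:5 3:3 1:1  a_15=24
[q^16] f(1)=1,f(2)=2,f(4)=4,f(8)=8,f(16)=16 ⇒ 31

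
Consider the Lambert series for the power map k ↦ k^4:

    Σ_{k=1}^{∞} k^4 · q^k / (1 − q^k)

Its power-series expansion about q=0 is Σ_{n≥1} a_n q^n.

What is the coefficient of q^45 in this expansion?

[q^45] f(1)=1,f(3)=81,f(5)=625,f(9)=6561,f(15)=50625,f(45)=4100625 ⇒ 4158518

a_45 = 4158518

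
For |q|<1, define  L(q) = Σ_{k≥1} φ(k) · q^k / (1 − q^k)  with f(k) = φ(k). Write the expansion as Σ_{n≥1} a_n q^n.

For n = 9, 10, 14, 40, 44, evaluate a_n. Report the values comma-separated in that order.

q^9  k|9↦φ(k): 9:6 3:2 1:1  a_9=9
q^10  k|10↦φ(k): 10:4 5:4 2:1 1:1  a_10=10
[q^14] φ(1)=1,φ(2)=1,φ(7)=6,φ(14)=6 ⇒ 14
n=40: 1·40 2·20 4·10 5·8 8·5 10·4 20·2 40·1  φ→[1+1+2+4+4+4+8+16]=40
[q^44] φ(1)=1,φ(2)=1,φ(4)=2,φ(11)=10,φ(22)=10,φ(44)=20 ⇒ 44

9, 10, 14, 40, 44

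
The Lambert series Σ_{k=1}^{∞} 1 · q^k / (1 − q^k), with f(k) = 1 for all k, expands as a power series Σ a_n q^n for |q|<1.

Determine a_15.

[q^15] f(1)=1,f(3)=1,f(5)=1,f(15)=1 ⇒ 4

a_15 = 4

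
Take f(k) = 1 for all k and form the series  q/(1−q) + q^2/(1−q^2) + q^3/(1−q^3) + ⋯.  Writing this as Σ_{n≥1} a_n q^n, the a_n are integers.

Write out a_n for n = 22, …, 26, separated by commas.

[q^22] f(1)=1,f(2)=1,f(11)=1,f(22)=1 ⇒ 4
[q^23] f(23)=1,f(1)=1 ⇒ 2
n=24: 24·1 12·2 8·3 6·4 4·6 3·8 2·12 1·24  f→[1+1+1+1+1+1+1+1]=8
q^25  k|25↦f(k): 25:1 5:1 1:1  a_25=3
n=26: 26·1 13·2 2·13 1·26  f→[1+1+1+1]=4

4, 2, 8, 3, 4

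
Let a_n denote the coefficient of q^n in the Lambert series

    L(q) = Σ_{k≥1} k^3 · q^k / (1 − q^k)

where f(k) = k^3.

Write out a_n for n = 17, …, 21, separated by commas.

d|17:{17,1}  Σf=4913+1=4914
n=18: 18·1 9·2 6·3 3·6 2·9 1·18  f→[5832+729+216+27+8+1]=6813
d|19:{1,19}  Σf=1+6859=6860
[q^20] f(1)=1,f(2)=8,f(4)=64,f(5)=125,f(10)=1000,f(20)=8000 ⇒ 9198
n=21: 1·21 3·7 7·3 21·1  f→[1+27+343+9261]=9632

4914, 6813, 6860, 9198, 9632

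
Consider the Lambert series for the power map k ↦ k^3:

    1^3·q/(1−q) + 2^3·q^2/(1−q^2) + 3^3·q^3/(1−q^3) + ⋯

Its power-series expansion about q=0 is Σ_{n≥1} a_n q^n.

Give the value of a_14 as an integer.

a_14 = 3096

[q^14] f(14)=2744,f(7)=343,f(2)=8,f(1)=1 ⇒ 3096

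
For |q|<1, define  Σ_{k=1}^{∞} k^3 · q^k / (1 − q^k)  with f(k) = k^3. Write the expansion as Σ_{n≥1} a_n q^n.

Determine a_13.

a_13 = 2198

n=13: 1·13 13·1  f→[1+2197]=2198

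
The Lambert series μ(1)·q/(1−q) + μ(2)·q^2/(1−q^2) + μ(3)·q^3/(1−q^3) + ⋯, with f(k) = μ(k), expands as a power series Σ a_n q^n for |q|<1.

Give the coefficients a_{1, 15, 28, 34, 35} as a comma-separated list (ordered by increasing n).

d|1:{1}  Σμ=1=1
d|15:{1,3,5,15}  Σμ=1+(-1)+(-1)+1=0
d|28:{28,14,7,4,2,1}  Σμ=0+1+(-1)+0+(-1)+1=0
d|34:{1,2,17,34}  Σμ=1+(-1)+(-1)+1=0
q^35  k|35↦μ(k): 1:1 5:-1 7:-1 35:1  a_35=0

1, 0, 0, 0, 0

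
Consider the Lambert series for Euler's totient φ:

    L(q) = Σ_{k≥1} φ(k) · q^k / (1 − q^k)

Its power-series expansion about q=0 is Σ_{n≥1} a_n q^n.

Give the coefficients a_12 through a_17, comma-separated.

[q^12] φ(1)=1,φ(2)=1,φ(3)=2,φ(4)=2,φ(6)=2,φ(12)=4 ⇒ 12
q^13  k|13↦φ(k): 1:1 13:12  a_13=13
q^14  k|14↦φ(k): 14:6 7:6 2:1 1:1  a_14=14
n=15: 1·15 3·5 5·3 15·1  φ→[1+2+4+8]=15
n=16: 1·16 2·8 4·4 8·2 16·1  φ→[1+1+2+4+8]=16
[q^17] φ(1)=1,φ(17)=16 ⇒ 17

12, 13, 14, 15, 16, 17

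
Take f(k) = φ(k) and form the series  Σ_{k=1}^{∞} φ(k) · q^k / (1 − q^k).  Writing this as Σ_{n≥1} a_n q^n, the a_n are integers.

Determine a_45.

[q^45] φ(1)=1,φ(3)=2,φ(5)=4,φ(9)=6,φ(15)=8,φ(45)=24 ⇒ 45

a_45 = 45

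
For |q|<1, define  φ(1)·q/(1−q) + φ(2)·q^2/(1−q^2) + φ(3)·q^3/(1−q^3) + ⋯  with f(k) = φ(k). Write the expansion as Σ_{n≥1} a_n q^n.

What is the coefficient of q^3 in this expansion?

q^3  k|3↦φ(k): 3:2 1:1  a_3=3

a_3 = 3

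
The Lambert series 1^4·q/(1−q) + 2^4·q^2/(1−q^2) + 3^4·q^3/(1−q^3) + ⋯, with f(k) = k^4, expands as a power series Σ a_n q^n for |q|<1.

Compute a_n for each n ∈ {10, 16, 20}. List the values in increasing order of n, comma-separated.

10642, 69905, 170898

q^10  k|10↦f(k): 1:1 2:16 5:625 10:10000  a_10=10642
n=16: 1·16 2·8 4·4 8·2 16·1  f→[1+16+256+4096+65536]=69905
n=20: 1·20 2·10 4·5 5·4 10·2 20·1  f→[1+16+256+625+10000+160000]=170898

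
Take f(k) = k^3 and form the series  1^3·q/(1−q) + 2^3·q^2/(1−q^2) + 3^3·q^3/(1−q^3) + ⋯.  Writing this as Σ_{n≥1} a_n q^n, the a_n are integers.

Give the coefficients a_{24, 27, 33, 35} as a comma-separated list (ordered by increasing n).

16380, 20440, 37296, 43344

n=24: 24·1 12·2 8·3 6·4 4·6 3·8 2·12 1·24  f→[13824+1728+512+216+64+27+8+1]=16380
d|27:{1,3,9,27}  Σf=1+27+729+19683=20440
[q^33] f(33)=35937,f(11)=1331,f(3)=27,f(1)=1 ⇒ 37296
[q^35] f(35)=42875,f(7)=343,f(5)=125,f(1)=1 ⇒ 43344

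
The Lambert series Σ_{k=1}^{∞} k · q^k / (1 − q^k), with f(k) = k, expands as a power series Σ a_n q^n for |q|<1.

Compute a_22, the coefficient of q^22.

[q^22] f(22)=22,f(11)=11,f(2)=2,f(1)=1 ⇒ 36

a_22 = 36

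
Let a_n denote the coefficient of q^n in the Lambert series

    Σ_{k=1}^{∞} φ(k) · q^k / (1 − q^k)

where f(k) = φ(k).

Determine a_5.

n=5: 5·1 1·5  φ→[4+1]=5

a_5 = 5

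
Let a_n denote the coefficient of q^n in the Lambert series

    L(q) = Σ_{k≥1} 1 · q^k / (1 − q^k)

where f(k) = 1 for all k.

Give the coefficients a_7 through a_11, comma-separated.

2, 4, 3, 4, 2

q^7  k|7↦f(k): 7:1 1:1  a_7=2
[q^8] f(8)=1,f(4)=1,f(2)=1,f(1)=1 ⇒ 4
d|9:{9,3,1}  Σf=1+1+1=3
[q^10] f(10)=1,f(5)=1,f(2)=1,f(1)=1 ⇒ 4
n=11: 11·1 1·11  f→[1+1]=2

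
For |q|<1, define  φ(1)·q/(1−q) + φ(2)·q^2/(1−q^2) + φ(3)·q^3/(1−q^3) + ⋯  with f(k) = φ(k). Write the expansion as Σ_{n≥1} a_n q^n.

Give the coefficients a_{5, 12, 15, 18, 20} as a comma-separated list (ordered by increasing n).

d|5:{5,1}  Σφ=4+1=5
[q^12] φ(1)=1,φ(2)=1,φ(3)=2,φ(4)=2,φ(6)=2,φ(12)=4 ⇒ 12
d|15:{15,5,3,1}  Σφ=8+4+2+1=15
q^18  k|18↦φ(k): 1:1 2:1 3:2 6:2 9:6 18:6  a_18=18
d|20:{1,2,4,5,10,20}  Σφ=1+1+2+4+4+8=20

5, 12, 15, 18, 20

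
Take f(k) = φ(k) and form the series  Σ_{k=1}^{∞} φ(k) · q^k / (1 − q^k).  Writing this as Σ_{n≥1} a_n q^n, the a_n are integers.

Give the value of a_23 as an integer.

d|23:{23,1}  Σφ=22+1=23

a_23 = 23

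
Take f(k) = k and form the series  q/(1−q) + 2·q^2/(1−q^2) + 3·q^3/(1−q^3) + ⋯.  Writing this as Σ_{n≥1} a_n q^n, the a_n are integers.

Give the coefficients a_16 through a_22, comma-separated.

[q^16] f(16)=16,f(8)=8,f(4)=4,f(2)=2,f(1)=1 ⇒ 31
d|17:{1,17}  Σf=1+17=18
q^18  k|18↦f(k): 1:1 2:2 3:3 6:6 9:9 18:18  a_18=39
q^19  k|19↦f(k): 1:1 19:19  a_19=20
q^20  k|20↦f(k): 20:20 10:10 5:5 4:4 2:2 1:1  a_20=42
q^21  k|21↦f(k): 1:1 3:3 7:7 21:21  a_21=32
d|22:{1,2,11,22}  Σf=1+2+11+22=36

31, 18, 39, 20, 42, 32, 36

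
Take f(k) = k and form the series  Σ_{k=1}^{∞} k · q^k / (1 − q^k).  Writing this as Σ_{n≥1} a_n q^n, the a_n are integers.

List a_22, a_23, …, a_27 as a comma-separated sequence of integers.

d|22:{1,2,11,22}  Σf=1+2+11+22=36
n=23: 1·23 23·1  f→[1+23]=24
[q^24] f(1)=1,f(2)=2,f(3)=3,f(4)=4,f(6)=6,f(8)=8,f(12)=12,f(24)=24 ⇒ 60
d|25:{1,5,25}  Σf=1+5+25=31
q^26  k|26↦f(k): 1:1 2:2 13:13 26:26  a_26=42
d|27:{27,9,3,1}  Σf=27+9+3+1=40

36, 24, 60, 31, 42, 40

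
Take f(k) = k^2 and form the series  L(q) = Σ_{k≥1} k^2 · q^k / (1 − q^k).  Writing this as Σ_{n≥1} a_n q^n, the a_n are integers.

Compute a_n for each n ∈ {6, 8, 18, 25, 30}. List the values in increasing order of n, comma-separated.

50, 85, 455, 651, 1300

q^6  k|6↦f(k): 1:1 2:4 3:9 6:36  a_6=50
n=8: 1·8 2·4 4·2 8·1  f→[1+4+16+64]=85
[q^18] f(1)=1,f(2)=4,f(3)=9,f(6)=36,f(9)=81,f(18)=324 ⇒ 455
q^25  k|25↦f(k): 25:625 5:25 1:1  a_25=651
q^30  k|30↦f(k): 1:1 2:4 3:9 5:25 6:36 10:100 15:225 30:900  a_30=1300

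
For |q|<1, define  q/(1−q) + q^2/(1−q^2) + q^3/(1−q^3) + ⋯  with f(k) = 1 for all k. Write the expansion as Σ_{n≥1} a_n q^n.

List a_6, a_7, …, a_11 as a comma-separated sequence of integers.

4, 2, 4, 3, 4, 2

[q^6] f(1)=1,f(2)=1,f(3)=1,f(6)=1 ⇒ 4
d|7:{7,1}  Σf=1+1=2
q^8  k|8↦f(k): 1:1 2:1 4:1 8:1  a_8=4
d|9:{9,3,1}  Σf=1+1+1=3
d|10:{1,2,5,10}  Σf=1+1+1+1=4
[q^11] f(11)=1,f(1)=1 ⇒ 2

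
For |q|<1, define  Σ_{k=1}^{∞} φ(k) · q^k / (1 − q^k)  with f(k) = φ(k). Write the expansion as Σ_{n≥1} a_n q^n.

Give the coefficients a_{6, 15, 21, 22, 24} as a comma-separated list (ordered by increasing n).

q^6  k|6↦φ(k): 6:2 3:2 2:1 1:1  a_6=6
d|15:{15,5,3,1}  Σφ=8+4+2+1=15
d|21:{1,3,7,21}  Σφ=1+2+6+12=21
n=22: 22·1 11·2 2·11 1·22  φ→[10+10+1+1]=22
[q^24] φ(1)=1,φ(2)=1,φ(3)=2,φ(4)=2,φ(6)=2,φ(8)=4,φ(12)=4,φ(24)=8 ⇒ 24

6, 15, 21, 22, 24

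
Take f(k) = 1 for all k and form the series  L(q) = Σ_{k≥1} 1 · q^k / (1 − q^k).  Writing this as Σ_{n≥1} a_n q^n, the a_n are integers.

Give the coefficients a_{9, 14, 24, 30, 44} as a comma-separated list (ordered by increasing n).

3, 4, 8, 8, 6

d|9:{1,3,9}  Σf=1+1+1=3
d|14:{14,7,2,1}  Σf=1+1+1+1=4
[q^24] f(24)=1,f(12)=1,f(8)=1,f(6)=1,f(4)=1,f(3)=1,f(2)=1,f(1)=1 ⇒ 8
[q^30] f(1)=1,f(2)=1,f(3)=1,f(5)=1,f(6)=1,f(10)=1,f(15)=1,f(30)=1 ⇒ 8
n=44: 1·44 2·22 4·11 11·4 22·2 44·1  f→[1+1+1+1+1+1]=6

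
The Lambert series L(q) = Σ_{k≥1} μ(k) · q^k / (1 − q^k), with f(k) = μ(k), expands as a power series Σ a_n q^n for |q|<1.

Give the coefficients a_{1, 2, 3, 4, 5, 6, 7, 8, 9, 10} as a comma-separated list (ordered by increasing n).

1, 0, 0, 0, 0, 0, 0, 0, 0, 0

q^1  k|1↦μ(k): 1:1  a_1=1
d|2:{1,2}  Σμ=1+(-1)=0
d|3:{1,3}  Σμ=1+(-1)=0
q^4  k|4↦μ(k): 1:1 2:-1 4:0  a_4=0
[q^5] μ(5)=-1,μ(1)=1 ⇒ 0
q^6  k|6↦μ(k): 1:1 2:-1 3:-1 6:1  a_6=0
n=7: 7·1 1·7  μ→[(-1)+1]=0
d|8:{8,4,2,1}  Σμ=0+0+(-1)+1=0
n=9: 1·9 3·3 9·1  μ→[1+(-1)+0]=0
q^10  k|10↦μ(k): 10:1 5:-1 2:-1 1:1  a_10=0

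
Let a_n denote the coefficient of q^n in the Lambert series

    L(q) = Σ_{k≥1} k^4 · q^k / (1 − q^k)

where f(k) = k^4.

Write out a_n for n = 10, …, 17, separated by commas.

10642, 14642, 22386, 28562, 40834, 51332, 69905, 83522

[q^10] f(1)=1,f(2)=16,f(5)=625,f(10)=10000 ⇒ 10642
n=11: 1·11 11·1  f→[1+14641]=14642
q^12  k|12↦f(k): 12:20736 6:1296 4:256 3:81 2:16 1:1  a_12=22386
d|13:{1,13}  Σf=1+28561=28562
n=14: 14·1 7·2 2·7 1·14  f→[38416+2401+16+1]=40834
n=15: 1·15 3·5 5·3 15·1  f→[1+81+625+50625]=51332
d|16:{16,8,4,2,1}  Σf=65536+4096+256+16+1=69905
d|17:{1,17}  Σf=1+83521=83522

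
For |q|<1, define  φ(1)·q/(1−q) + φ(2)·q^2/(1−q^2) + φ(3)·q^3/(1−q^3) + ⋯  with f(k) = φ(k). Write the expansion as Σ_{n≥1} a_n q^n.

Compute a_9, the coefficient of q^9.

n=9: 1·9 3·3 9·1  φ→[1+2+6]=9

a_9 = 9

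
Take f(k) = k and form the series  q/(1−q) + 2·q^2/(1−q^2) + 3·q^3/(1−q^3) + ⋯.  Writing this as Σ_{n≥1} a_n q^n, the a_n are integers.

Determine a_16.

a_16 = 31

q^16  k|16↦f(k): 16:16 8:8 4:4 2:2 1:1  a_16=31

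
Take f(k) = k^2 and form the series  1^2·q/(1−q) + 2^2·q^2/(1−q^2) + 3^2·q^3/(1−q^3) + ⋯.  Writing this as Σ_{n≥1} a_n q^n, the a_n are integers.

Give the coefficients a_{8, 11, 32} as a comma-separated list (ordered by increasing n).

d|8:{1,2,4,8}  Σf=1+4+16+64=85
d|11:{11,1}  Σf=121+1=122
q^32  k|32↦f(k): 32:1024 16:256 8:64 4:16 2:4 1:1  a_32=1365

85, 122, 1365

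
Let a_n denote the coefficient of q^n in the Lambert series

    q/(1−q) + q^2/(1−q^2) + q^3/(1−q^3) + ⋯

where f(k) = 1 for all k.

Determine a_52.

n=52: 52·1 26·2 13·4 4·13 2·26 1·52  f→[1+1+1+1+1+1]=6

a_52 = 6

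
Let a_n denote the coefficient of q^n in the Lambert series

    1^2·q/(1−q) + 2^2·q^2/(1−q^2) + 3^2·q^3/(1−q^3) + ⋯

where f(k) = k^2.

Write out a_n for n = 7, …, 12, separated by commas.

50, 85, 91, 130, 122, 210

n=7: 7·1 1·7  f→[49+1]=50
[q^8] f(1)=1,f(2)=4,f(4)=16,f(8)=64 ⇒ 85
d|9:{1,3,9}  Σf=1+9+81=91
d|10:{1,2,5,10}  Σf=1+4+25+100=130
n=11: 11·1 1·11  f→[121+1]=122
[q^12] f(1)=1,f(2)=4,f(3)=9,f(4)=16,f(6)=36,f(12)=144 ⇒ 210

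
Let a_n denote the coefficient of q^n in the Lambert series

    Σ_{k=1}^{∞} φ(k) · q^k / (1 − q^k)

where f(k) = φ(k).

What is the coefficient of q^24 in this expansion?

n=24: 1·24 2·12 3·8 4·6 6·4 8·3 12·2 24·1  φ→[1+1+2+2+2+4+4+8]=24

a_24 = 24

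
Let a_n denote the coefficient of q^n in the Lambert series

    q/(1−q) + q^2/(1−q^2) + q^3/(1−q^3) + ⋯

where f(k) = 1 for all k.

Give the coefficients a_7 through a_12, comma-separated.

2, 4, 3, 4, 2, 6

d|7:{1,7}  Σf=1+1=2
d|8:{1,2,4,8}  Σf=1+1+1+1=4
d|9:{1,3,9}  Σf=1+1+1=3
q^10  k|10↦f(k): 1:1 2:1 5:1 10:1  a_10=4
n=11: 1·11 11·1  f→[1+1]=2
q^12  k|12↦f(k): 1:1 2:1 3:1 4:1 6:1 12:1  a_12=6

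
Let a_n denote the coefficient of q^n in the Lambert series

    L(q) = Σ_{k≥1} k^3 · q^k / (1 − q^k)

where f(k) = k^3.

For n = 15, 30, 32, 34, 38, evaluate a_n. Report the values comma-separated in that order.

[q^15] f(15)=3375,f(5)=125,f(3)=27,f(1)=1 ⇒ 3528
n=30: 1·30 2·15 3·10 5·6 6·5 10·3 15·2 30·1  f→[1+8+27+125+216+1000+3375+27000]=31752
q^32  k|32↦f(k): 32:32768 16:4096 8:512 4:64 2:8 1:1  a_32=37449
d|34:{34,17,2,1}  Σf=39304+4913+8+1=44226
n=38: 38·1 19·2 2·19 1·38  f→[54872+6859+8+1]=61740

3528, 31752, 37449, 44226, 61740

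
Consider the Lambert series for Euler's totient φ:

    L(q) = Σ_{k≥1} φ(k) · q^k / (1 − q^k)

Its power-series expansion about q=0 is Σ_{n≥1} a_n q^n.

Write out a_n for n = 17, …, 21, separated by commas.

[q^17] φ(1)=1,φ(17)=16 ⇒ 17
q^18  k|18↦φ(k): 18:6 9:6 6:2 3:2 2:1 1:1  a_18=18
[q^19] φ(1)=1,φ(19)=18 ⇒ 19
q^20  k|20↦φ(k): 1:1 2:1 4:2 5:4 10:4 20:8  a_20=20
q^21  k|21↦φ(k): 21:12 7:6 3:2 1:1  a_21=21

17, 18, 19, 20, 21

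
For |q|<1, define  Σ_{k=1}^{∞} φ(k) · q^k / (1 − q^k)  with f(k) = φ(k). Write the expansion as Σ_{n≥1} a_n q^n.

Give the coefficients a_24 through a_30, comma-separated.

[q^24] φ(24)=8,φ(12)=4,φ(8)=4,φ(6)=2,φ(4)=2,φ(3)=2,φ(2)=1,φ(1)=1 ⇒ 24
q^25  k|25↦φ(k): 25:20 5:4 1:1  a_25=25
[q^26] φ(26)=12,φ(13)=12,φ(2)=1,φ(1)=1 ⇒ 26
d|27:{1,3,9,27}  Σφ=1+2+6+18=27
d|28:{28,14,7,4,2,1}  Σφ=12+6+6+2+1+1=28
q^29  k|29↦φ(k): 1:1 29:28  a_29=29
q^30  k|30↦φ(k): 30:8 15:8 10:4 6:2 5:4 3:2 2:1 1:1  a_30=30

24, 25, 26, 27, 28, 29, 30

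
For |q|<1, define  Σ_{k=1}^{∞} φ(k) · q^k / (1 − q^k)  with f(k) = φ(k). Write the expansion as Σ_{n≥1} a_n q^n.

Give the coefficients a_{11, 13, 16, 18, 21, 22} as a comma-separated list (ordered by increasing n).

q^11  k|11↦φ(k): 11:10 1:1  a_11=11
q^13  k|13↦φ(k): 1:1 13:12  a_13=13
n=16: 16·1 8·2 4·4 2·8 1·16  φ→[8+4+2+1+1]=16
q^18  k|18↦φ(k): 18:6 9:6 6:2 3:2 2:1 1:1  a_18=18
[q^21] φ(21)=12,φ(7)=6,φ(3)=2,φ(1)=1 ⇒ 21
d|22:{22,11,2,1}  Σφ=10+10+1+1=22

11, 13, 16, 18, 21, 22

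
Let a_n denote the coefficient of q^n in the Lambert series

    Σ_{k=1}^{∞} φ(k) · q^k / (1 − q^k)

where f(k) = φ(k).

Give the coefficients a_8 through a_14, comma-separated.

n=8: 8·1 4·2 2·4 1·8  φ→[4+2+1+1]=8
q^9  k|9↦φ(k): 9:6 3:2 1:1  a_9=9
n=10: 10·1 5·2 2·5 1·10  φ→[4+4+1+1]=10
d|11:{1,11}  Σφ=1+10=11
q^12  k|12↦φ(k): 12:4 6:2 4:2 3:2 2:1 1:1  a_12=12
n=13: 1·13 13·1  φ→[1+12]=13
d|14:{1,2,7,14}  Σφ=1+1+6+6=14

8, 9, 10, 11, 12, 13, 14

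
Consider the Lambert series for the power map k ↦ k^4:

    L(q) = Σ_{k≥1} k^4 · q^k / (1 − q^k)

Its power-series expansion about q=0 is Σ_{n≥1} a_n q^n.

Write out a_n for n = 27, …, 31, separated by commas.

d|27:{27,9,3,1}  Σf=531441+6561+81+1=538084
[q^28] f(28)=614656,f(14)=38416,f(7)=2401,f(4)=256,f(2)=16,f(1)=1 ⇒ 655746
n=29: 29·1 1·29  f→[707281+1]=707282
n=30: 30·1 15·2 10·3 6·5 5·6 3·10 2·15 1·30  f→[810000+50625+10000+1296+625+81+16+1]=872644
[q^31] f(31)=923521,f(1)=1 ⇒ 923522

538084, 655746, 707282, 872644, 923522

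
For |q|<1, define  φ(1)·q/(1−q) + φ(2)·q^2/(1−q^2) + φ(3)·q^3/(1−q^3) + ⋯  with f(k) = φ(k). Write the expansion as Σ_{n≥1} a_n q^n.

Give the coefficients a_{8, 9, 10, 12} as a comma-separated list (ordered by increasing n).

[q^8] φ(8)=4,φ(4)=2,φ(2)=1,φ(1)=1 ⇒ 8
q^9  k|9↦φ(k): 9:6 3:2 1:1  a_9=9
d|10:{1,2,5,10}  Σφ=1+1+4+4=10
n=12: 12·1 6·2 4·3 3·4 2·6 1·12  φ→[4+2+2+2+1+1]=12

8, 9, 10, 12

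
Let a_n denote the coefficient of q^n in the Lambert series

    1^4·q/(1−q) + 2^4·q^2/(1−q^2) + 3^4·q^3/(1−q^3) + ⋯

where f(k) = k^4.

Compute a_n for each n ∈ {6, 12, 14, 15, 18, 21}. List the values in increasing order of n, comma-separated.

d|6:{1,2,3,6}  Σf=1+16+81+1296=1394
n=12: 1·12 2·6 3·4 4·3 6·2 12·1  f→[1+16+81+256+1296+20736]=22386
[q^14] f(1)=1,f(2)=16,f(7)=2401,f(14)=38416 ⇒ 40834
q^15  k|15↦f(k): 1:1 3:81 5:625 15:50625  a_15=51332
d|18:{1,2,3,6,9,18}  Σf=1+16+81+1296+6561+104976=112931
q^21  k|21↦f(k): 21:194481 7:2401 3:81 1:1  a_21=196964

1394, 22386, 40834, 51332, 112931, 196964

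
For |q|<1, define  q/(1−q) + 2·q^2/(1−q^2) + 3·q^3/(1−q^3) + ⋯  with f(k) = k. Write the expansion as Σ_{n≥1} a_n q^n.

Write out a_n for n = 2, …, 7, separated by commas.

d|2:{1,2}  Σf=1+2=3
q^3  k|3↦f(k): 3:3 1:1  a_3=4
n=4: 4·1 2·2 1·4  f→[4+2+1]=7
[q^5] f(5)=5,f(1)=1 ⇒ 6
d|6:{6,3,2,1}  Σf=6+3+2+1=12
[q^7] f(1)=1,f(7)=7 ⇒ 8

3, 4, 7, 6, 12, 8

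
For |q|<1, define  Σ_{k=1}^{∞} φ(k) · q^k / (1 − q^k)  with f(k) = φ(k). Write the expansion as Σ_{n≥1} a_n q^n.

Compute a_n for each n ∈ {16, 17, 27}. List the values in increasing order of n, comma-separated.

[q^16] φ(1)=1,φ(2)=1,φ(4)=2,φ(8)=4,φ(16)=8 ⇒ 16
n=17: 1·17 17·1  φ→[1+16]=17
n=27: 1·27 3·9 9·3 27·1  φ→[1+2+6+18]=27

16, 17, 27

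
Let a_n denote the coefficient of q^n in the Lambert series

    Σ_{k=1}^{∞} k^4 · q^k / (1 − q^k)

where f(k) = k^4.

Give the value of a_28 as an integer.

a_28 = 655746

q^28  k|28↦f(k): 28:614656 14:38416 7:2401 4:256 2:16 1:1  a_28=655746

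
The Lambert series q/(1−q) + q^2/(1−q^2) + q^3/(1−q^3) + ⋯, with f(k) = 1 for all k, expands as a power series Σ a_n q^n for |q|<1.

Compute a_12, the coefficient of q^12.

a_12 = 6

d|12:{1,2,3,4,6,12}  Σf=1+1+1+1+1+1=6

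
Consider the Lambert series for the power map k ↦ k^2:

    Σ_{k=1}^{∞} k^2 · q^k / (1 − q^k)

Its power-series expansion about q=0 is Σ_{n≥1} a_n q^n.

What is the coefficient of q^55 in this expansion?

d|55:{1,5,11,55}  Σf=1+25+121+3025=3172

a_55 = 3172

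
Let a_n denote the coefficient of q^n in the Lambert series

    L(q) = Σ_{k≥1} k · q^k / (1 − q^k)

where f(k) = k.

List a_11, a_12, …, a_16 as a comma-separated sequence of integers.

q^11  k|11↦f(k): 11:11 1:1  a_11=12
n=12: 12·1 6·2 4·3 3·4 2·6 1·12  f→[12+6+4+3+2+1]=28
n=13: 13·1 1·13  f→[13+1]=14
n=14: 1·14 2·7 7·2 14·1  f→[1+2+7+14]=24
n=15: 15·1 5·3 3·5 1·15  f→[15+5+3+1]=24
[q^16] f(1)=1,f(2)=2,f(4)=4,f(8)=8,f(16)=16 ⇒ 31

12, 28, 14, 24, 24, 31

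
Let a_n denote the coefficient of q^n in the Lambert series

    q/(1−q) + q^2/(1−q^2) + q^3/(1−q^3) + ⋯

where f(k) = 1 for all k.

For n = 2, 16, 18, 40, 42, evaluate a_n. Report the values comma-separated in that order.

2, 5, 6, 8, 8

[q^2] f(2)=1,f(1)=1 ⇒ 2
q^16  k|16↦f(k): 1:1 2:1 4:1 8:1 16:1  a_16=5
n=18: 18·1 9·2 6·3 3·6 2·9 1·18  f→[1+1+1+1+1+1]=6
n=40: 1·40 2·20 4·10 5·8 8·5 10·4 20·2 40·1  f→[1+1+1+1+1+1+1+1]=8
[q^42] f(42)=1,f(21)=1,f(14)=1,f(7)=1,f(6)=1,f(3)=1,f(2)=1,f(1)=1 ⇒ 8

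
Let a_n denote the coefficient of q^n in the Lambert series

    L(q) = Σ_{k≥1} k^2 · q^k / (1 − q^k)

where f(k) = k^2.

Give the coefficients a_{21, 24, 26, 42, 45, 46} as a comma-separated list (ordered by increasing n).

500, 850, 850, 2500, 2366, 2650

n=21: 21·1 7·3 3·7 1·21  f→[441+49+9+1]=500
q^24  k|24↦f(k): 1:1 2:4 3:9 4:16 6:36 8:64 12:144 24:576  a_24=850
d|26:{26,13,2,1}  Σf=676+169+4+1=850
[q^42] f(42)=1764,f(21)=441,f(14)=196,f(7)=49,f(6)=36,f(3)=9,f(2)=4,f(1)=1 ⇒ 2500
q^45  k|45↦f(k): 45:2025 15:225 9:81 5:25 3:9 1:1  a_45=2366
d|46:{46,23,2,1}  Σf=2116+529+4+1=2650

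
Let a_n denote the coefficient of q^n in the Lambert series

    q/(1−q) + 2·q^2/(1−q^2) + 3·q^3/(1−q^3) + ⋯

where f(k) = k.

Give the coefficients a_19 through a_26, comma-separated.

20, 42, 32, 36, 24, 60, 31, 42

n=19: 19·1 1·19  f→[19+1]=20
n=20: 1·20 2·10 4·5 5·4 10·2 20·1  f→[1+2+4+5+10+20]=42
d|21:{21,7,3,1}  Σf=21+7+3+1=32
d|22:{1,2,11,22}  Σf=1+2+11+22=36
q^23  k|23↦f(k): 23:23 1:1  a_23=24
[q^24] f(24)=24,f(12)=12,f(8)=8,f(6)=6,f(4)=4,f(3)=3,f(2)=2,f(1)=1 ⇒ 60
q^25  k|25↦f(k): 1:1 5:5 25:25  a_25=31
d|26:{1,2,13,26}  Σf=1+2+13+26=42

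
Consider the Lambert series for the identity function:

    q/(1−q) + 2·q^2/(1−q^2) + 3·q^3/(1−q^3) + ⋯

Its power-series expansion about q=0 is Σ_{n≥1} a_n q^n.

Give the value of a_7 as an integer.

a_7 = 8

q^7  k|7↦f(k): 1:1 7:7  a_7=8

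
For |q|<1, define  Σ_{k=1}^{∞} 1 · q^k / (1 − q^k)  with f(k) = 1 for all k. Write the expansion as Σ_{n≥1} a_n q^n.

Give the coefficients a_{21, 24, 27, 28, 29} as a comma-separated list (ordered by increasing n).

q^21  k|21↦f(k): 21:1 7:1 3:1 1:1  a_21=4
d|24:{24,12,8,6,4,3,2,1}  Σf=1+1+1+1+1+1+1+1=8
q^27  k|27↦f(k): 1:1 3:1 9:1 27:1  a_27=4
q^28  k|28↦f(k): 28:1 14:1 7:1 4:1 2:1 1:1  a_28=6
q^29  k|29↦f(k): 29:1 1:1  a_29=2

4, 8, 4, 6, 2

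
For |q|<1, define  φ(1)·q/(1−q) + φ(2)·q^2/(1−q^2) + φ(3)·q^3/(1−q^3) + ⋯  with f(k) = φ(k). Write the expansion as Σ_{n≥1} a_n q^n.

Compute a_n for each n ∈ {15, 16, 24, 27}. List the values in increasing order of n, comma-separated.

q^15  k|15↦φ(k): 15:8 5:4 3:2 1:1  a_15=15
n=16: 1·16 2·8 4·4 8·2 16·1  φ→[1+1+2+4+8]=16
[q^24] φ(24)=8,φ(12)=4,φ(8)=4,φ(6)=2,φ(4)=2,φ(3)=2,φ(2)=1,φ(1)=1 ⇒ 24
q^27  k|27↦φ(k): 1:1 3:2 9:6 27:18  a_27=27

15, 16, 24, 27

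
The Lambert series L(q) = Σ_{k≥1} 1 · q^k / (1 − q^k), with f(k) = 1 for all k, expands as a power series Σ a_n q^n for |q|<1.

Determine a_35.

d|35:{35,7,5,1}  Σf=1+1+1+1=4

a_35 = 4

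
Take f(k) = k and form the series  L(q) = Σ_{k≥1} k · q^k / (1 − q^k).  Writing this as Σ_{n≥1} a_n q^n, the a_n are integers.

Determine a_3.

a_3 = 4

[q^3] f(3)=3,f(1)=1 ⇒ 4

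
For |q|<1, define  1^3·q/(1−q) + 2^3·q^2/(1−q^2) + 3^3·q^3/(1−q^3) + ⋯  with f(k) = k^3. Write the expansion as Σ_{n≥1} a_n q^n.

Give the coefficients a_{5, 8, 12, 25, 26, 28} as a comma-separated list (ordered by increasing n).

[q^5] f(5)=125,f(1)=1 ⇒ 126
d|8:{1,2,4,8}  Σf=1+8+64+512=585
n=12: 12·1 6·2 4·3 3·4 2·6 1·12  f→[1728+216+64+27+8+1]=2044
[q^25] f(25)=15625,f(5)=125,f(1)=1 ⇒ 15751
n=26: 26·1 13·2 2·13 1·26  f→[17576+2197+8+1]=19782
d|28:{1,2,4,7,14,28}  Σf=1+8+64+343+2744+21952=25112

126, 585, 2044, 15751, 19782, 25112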